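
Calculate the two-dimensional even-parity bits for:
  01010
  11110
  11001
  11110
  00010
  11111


Row parities: 001011
Column parities: 01110

Row P: 001011, Col P: 01110, Corner: 1


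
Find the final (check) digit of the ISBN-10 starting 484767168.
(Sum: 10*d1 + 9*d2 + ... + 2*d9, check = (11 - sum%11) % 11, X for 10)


Weighted sum: 302
302 mod 11 = 5

Check digit: 6


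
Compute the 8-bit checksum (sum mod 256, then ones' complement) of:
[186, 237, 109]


Sum = 532 mod 256 = 20
Complement = 235

235


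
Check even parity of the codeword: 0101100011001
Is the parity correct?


Number of 1s: 6

Yes, parity is correct (6 ones)


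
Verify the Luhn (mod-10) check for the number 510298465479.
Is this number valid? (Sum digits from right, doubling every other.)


Luhn sum = 54
54 mod 10 = 4

Invalid (Luhn sum mod 10 = 4)


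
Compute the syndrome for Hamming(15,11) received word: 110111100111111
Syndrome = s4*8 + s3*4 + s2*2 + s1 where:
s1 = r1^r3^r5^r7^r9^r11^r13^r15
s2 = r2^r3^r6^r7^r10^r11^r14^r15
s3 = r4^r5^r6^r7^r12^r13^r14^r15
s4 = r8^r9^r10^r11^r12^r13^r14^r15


s1=0, s2=1, s3=0, s4=0

Syndrome = 2 (error at position 2)


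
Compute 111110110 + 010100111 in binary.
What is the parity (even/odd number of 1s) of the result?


111110110 = 502
010100111 = 167
Sum = 669 = 1010011101
1s count = 6

even parity (6 ones in 1010011101)


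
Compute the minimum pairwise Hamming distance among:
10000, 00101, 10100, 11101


Comparing all pairs, minimum distance: 1
Can detect 0 errors, correct 0 errors

1


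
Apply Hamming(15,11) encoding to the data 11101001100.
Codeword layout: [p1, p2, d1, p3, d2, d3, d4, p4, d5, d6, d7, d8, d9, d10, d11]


Parity bits: p1=0, p2=0, p3=0, p4=1

001011011001100


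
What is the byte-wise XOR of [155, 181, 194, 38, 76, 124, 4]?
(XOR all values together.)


XOR chain: 155 ^ 181 ^ 194 ^ 38 ^ 76 ^ 124 ^ 4 = 254

254


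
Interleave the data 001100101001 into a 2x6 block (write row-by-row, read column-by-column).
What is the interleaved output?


Matrix:
  001100
  101001
Read columns: 010011100001

010011100001


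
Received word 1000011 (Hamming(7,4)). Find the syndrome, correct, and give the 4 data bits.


Syndrome = 0: no error detected

Data: 0011 (no errors)


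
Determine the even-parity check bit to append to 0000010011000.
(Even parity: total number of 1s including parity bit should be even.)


Number of 1s in data: 3
Parity bit: 1

1


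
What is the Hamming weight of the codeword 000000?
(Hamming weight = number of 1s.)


Counting 1s in 000000

0


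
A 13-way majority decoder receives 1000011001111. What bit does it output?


Ones: 7 out of 13
Threshold: 7

1 (7/13 voted 1)


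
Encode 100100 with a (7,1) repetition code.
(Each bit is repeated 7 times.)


Each bit -> 7 copies

111111100000000000000111111100000000000000


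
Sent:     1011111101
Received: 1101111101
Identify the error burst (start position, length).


XOR: 0110000000

Burst at position 1, length 2


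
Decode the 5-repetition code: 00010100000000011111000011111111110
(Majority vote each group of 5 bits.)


Groups: 00010, 10000, 00000, 11111, 00001, 11111, 11110
Majority votes: 0001011

0001011


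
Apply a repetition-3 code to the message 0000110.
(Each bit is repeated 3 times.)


Each bit -> 3 copies

000000000000111111000


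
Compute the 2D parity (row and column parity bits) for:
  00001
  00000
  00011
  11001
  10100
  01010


Row parities: 100100
Column parities: 00101

Row P: 100100, Col P: 00101, Corner: 0


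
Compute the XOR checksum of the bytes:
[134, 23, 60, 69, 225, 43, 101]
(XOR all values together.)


XOR chain: 134 ^ 23 ^ 60 ^ 69 ^ 225 ^ 43 ^ 101 = 71

71


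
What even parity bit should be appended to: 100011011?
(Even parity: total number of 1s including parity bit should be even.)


Number of 1s in data: 5
Parity bit: 1

1


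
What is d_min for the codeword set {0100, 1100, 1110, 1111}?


Comparing all pairs, minimum distance: 1
Can detect 0 errors, correct 0 errors

1


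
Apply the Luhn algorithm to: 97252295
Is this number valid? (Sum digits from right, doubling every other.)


Luhn sum = 45
45 mod 10 = 5

Invalid (Luhn sum mod 10 = 5)


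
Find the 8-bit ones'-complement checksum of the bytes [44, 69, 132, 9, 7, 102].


Sum = 363 mod 256 = 107
Complement = 148

148


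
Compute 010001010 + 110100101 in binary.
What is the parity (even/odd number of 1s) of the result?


010001010 = 138
110100101 = 421
Sum = 559 = 1000101111
1s count = 6

even parity (6 ones in 1000101111)


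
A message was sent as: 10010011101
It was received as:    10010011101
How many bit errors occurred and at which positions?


XOR: 00000000000

0 errors (received matches sent)


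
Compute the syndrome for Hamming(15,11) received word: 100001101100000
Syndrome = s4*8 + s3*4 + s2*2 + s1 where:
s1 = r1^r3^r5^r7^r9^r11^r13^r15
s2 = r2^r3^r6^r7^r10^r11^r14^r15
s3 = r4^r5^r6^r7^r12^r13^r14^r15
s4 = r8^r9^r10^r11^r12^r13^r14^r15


s1=1, s2=1, s3=0, s4=0

Syndrome = 3 (error at position 3)


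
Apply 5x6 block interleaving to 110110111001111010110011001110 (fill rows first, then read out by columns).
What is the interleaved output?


Matrix:
  110110
  111001
  111010
  110011
  001110
Read columns: 111101111001101100011011101010

111101111001101100011011101010


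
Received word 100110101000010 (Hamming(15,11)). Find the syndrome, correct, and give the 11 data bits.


Syndrome = 0: no error detected

Data: 01011000010 (no errors)


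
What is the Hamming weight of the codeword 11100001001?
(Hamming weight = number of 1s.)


Counting 1s in 11100001001

5


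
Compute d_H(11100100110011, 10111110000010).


XOR: 01011010110001
Count of 1s: 7

7


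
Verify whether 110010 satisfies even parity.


Number of 1s: 3

No, parity error (3 ones)


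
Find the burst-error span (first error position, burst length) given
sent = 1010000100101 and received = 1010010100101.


XOR: 0000010000000

Burst at position 5, length 1


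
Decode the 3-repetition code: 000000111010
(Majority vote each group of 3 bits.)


Groups: 000, 000, 111, 010
Majority votes: 0010

0010


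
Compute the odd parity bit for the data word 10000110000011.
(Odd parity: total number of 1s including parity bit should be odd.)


Number of 1s in data: 5
Parity bit: 0

0


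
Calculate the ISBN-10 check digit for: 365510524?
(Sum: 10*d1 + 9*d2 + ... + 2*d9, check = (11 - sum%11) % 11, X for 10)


Weighted sum: 199
199 mod 11 = 1

Check digit: X


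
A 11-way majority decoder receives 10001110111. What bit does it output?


Ones: 7 out of 11
Threshold: 6

1 (7/11 voted 1)


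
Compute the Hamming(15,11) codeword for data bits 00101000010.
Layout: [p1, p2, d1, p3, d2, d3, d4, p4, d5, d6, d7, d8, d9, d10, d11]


Parity bits: p1=1, p2=0, p3=0, p4=0

100001001000010


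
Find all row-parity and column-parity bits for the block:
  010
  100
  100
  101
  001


Row parities: 11101
Column parities: 110

Row P: 11101, Col P: 110, Corner: 0


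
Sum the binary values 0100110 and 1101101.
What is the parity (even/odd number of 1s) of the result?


0100110 = 38
1101101 = 109
Sum = 147 = 10010011
1s count = 4

even parity (4 ones in 10010011)


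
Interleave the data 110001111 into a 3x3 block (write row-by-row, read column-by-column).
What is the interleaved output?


Matrix:
  110
  001
  111
Read columns: 101101011

101101011


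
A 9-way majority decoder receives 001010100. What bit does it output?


Ones: 3 out of 9
Threshold: 5

0 (3/9 voted 1)


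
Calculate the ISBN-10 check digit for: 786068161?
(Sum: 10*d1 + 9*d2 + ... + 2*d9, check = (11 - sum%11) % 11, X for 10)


Weighted sum: 290
290 mod 11 = 4

Check digit: 7


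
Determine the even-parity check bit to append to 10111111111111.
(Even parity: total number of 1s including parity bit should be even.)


Number of 1s in data: 13
Parity bit: 1

1


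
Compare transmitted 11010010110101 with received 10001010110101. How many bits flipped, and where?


XOR: 01011000000000

3 error(s) at position(s): 1, 3, 4


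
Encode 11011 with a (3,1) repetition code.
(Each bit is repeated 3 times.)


Each bit -> 3 copies

111111000111111


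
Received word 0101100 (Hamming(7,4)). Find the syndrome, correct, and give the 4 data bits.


Syndrome = 3: error at position 3

Data: 1100 (corrected bit 3)


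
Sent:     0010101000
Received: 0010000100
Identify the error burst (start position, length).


XOR: 0000101100

Burst at position 4, length 4


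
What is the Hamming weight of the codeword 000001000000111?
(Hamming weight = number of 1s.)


Counting 1s in 000001000000111

4


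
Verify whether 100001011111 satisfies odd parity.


Number of 1s: 7

Yes, parity is correct (7 ones)


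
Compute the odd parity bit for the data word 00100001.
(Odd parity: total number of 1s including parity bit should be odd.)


Number of 1s in data: 2
Parity bit: 1

1


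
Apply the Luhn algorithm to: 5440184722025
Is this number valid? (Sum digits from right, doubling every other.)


Luhn sum = 49
49 mod 10 = 9

Invalid (Luhn sum mod 10 = 9)


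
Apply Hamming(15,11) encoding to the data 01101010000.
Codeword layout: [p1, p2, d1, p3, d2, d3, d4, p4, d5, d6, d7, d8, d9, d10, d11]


Parity bits: p1=1, p2=0, p3=0, p4=0

100011001010000


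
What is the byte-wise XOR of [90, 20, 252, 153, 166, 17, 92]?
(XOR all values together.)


XOR chain: 90 ^ 20 ^ 252 ^ 153 ^ 166 ^ 17 ^ 92 = 192

192


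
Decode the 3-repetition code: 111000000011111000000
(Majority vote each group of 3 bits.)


Groups: 111, 000, 000, 011, 111, 000, 000
Majority votes: 1001100

1001100


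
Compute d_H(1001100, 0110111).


XOR: 1111011
Count of 1s: 6

6


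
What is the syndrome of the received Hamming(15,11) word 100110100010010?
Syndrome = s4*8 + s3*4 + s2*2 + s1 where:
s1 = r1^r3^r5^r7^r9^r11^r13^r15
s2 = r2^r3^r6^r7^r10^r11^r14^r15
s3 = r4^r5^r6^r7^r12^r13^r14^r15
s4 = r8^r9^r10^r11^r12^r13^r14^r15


s1=0, s2=1, s3=0, s4=0

Syndrome = 2 (error at position 2)


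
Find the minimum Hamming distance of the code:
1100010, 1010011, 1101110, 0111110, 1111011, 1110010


Comparing all pairs, minimum distance: 1
Can detect 0 errors, correct 0 errors

1


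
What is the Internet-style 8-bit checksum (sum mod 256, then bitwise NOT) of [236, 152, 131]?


Sum = 519 mod 256 = 7
Complement = 248

248


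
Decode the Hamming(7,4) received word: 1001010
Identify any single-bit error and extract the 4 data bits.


Syndrome = 3: error at position 3

Data: 1010 (corrected bit 3)


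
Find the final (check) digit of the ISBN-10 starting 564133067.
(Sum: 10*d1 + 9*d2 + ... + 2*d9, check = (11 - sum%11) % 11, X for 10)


Weighted sum: 208
208 mod 11 = 10

Check digit: 1


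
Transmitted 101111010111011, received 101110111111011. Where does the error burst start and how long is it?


XOR: 000001101000000

Burst at position 5, length 4


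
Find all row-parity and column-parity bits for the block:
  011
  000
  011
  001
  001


Row parities: 00011
Column parities: 000

Row P: 00011, Col P: 000, Corner: 0


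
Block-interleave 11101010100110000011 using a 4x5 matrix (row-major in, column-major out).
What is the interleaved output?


Matrix:
  11101
  01010
  01100
  00011
Read columns: 10001110101001011001

10001110101001011001


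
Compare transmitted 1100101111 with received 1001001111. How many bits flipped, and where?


XOR: 0101100000

3 error(s) at position(s): 1, 3, 4


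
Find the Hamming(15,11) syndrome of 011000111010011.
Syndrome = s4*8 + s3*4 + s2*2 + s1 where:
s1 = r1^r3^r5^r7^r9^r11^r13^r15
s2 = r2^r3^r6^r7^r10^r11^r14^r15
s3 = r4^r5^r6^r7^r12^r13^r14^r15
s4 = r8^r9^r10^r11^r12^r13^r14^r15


s1=1, s2=0, s3=1, s4=1

Syndrome = 13 (error at position 13)


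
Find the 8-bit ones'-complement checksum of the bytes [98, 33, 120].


Sum = 251 mod 256 = 251
Complement = 4

4


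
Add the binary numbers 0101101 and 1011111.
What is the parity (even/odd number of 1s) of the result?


0101101 = 45
1011111 = 95
Sum = 140 = 10001100
1s count = 3

odd parity (3 ones in 10001100)


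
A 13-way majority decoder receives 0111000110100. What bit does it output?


Ones: 6 out of 13
Threshold: 7

0 (6/13 voted 1)


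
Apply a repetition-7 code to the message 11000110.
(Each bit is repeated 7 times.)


Each bit -> 7 copies

11111111111111000000000000000000000111111111111110000000


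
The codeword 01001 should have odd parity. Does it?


Number of 1s: 2

No, parity error (2 ones)


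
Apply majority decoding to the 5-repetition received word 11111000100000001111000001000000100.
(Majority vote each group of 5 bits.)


Groups: 11111, 00010, 00000, 01111, 00000, 10000, 00100
Majority votes: 1001000

1001000


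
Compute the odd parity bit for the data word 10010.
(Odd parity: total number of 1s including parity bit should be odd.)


Number of 1s in data: 2
Parity bit: 1

1


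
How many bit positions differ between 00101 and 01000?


XOR: 01101
Count of 1s: 3

3


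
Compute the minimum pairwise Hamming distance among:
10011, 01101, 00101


Comparing all pairs, minimum distance: 1
Can detect 0 errors, correct 0 errors

1


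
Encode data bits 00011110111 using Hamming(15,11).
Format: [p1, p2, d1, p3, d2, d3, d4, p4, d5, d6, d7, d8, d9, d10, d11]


Parity bits: p1=1, p2=1, p3=0, p4=0

110000101110111


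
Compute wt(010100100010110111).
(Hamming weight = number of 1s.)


Counting 1s in 010100100010110111

9


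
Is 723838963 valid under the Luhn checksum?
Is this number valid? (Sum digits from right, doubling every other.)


Luhn sum = 46
46 mod 10 = 6

Invalid (Luhn sum mod 10 = 6)


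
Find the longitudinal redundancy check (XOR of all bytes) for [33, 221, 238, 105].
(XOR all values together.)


XOR chain: 33 ^ 221 ^ 238 ^ 105 = 123

123


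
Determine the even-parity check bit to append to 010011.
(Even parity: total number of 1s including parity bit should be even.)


Number of 1s in data: 3
Parity bit: 1

1


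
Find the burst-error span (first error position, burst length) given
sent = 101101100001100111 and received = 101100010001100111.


XOR: 000001110000000000

Burst at position 5, length 3


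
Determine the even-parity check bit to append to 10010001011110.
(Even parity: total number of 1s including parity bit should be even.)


Number of 1s in data: 7
Parity bit: 1

1


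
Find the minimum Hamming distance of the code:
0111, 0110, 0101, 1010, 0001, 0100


Comparing all pairs, minimum distance: 1
Can detect 0 errors, correct 0 errors

1


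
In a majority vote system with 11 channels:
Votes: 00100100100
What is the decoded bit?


Ones: 3 out of 11
Threshold: 6

0 (3/11 voted 1)


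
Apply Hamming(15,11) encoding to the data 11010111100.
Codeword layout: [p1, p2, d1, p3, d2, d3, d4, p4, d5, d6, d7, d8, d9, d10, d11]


Parity bits: p1=1, p2=0, p3=0, p4=0

101010100111100


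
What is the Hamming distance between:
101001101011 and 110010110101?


XOR: 011011011110
Count of 1s: 8

8


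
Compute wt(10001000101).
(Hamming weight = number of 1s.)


Counting 1s in 10001000101

4


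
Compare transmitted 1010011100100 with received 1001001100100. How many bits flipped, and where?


XOR: 0011010000000

3 error(s) at position(s): 2, 3, 5


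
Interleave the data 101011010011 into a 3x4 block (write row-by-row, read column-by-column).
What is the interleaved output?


Matrix:
  1010
  1101
  0011
Read columns: 110010101011

110010101011


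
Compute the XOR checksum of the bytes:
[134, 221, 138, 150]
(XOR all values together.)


XOR chain: 134 ^ 221 ^ 138 ^ 150 = 71

71


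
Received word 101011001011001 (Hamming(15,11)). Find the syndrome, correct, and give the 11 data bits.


Syndrome = 0: no error detected

Data: 11101011001 (no errors)


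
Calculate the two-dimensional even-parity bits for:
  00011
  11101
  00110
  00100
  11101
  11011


Row parities: 000100
Column parities: 11010

Row P: 000100, Col P: 11010, Corner: 1


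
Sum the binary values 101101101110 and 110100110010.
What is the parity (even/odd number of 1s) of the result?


101101101110 = 2926
110100110010 = 3378
Sum = 6304 = 1100010100000
1s count = 4

even parity (4 ones in 1100010100000)


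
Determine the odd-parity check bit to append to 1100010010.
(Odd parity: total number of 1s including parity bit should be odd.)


Number of 1s in data: 4
Parity bit: 1

1


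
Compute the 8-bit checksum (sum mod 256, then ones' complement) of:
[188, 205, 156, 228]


Sum = 777 mod 256 = 9
Complement = 246

246


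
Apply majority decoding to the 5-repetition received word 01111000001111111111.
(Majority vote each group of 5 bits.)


Groups: 01111, 00000, 11111, 11111
Majority votes: 1011

1011


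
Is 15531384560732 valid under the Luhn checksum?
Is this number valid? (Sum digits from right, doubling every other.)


Luhn sum = 49
49 mod 10 = 9

Invalid (Luhn sum mod 10 = 9)


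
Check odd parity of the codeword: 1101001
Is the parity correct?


Number of 1s: 4

No, parity error (4 ones)


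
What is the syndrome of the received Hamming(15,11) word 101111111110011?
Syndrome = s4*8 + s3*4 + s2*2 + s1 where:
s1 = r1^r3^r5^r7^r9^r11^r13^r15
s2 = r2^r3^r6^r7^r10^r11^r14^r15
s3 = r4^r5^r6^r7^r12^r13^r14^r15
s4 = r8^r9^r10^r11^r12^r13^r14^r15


s1=1, s2=1, s3=0, s4=0

Syndrome = 3 (error at position 3)


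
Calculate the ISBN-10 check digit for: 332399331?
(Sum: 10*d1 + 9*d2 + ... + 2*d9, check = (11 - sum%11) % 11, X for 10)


Weighted sum: 216
216 mod 11 = 7

Check digit: 4


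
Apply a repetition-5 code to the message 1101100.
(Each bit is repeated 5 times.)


Each bit -> 5 copies

11111111110000011111111110000000000


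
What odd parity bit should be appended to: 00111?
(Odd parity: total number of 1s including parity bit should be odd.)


Number of 1s in data: 3
Parity bit: 0

0


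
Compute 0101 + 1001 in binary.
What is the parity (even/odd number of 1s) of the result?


0101 = 5
1001 = 9
Sum = 14 = 1110
1s count = 3

odd parity (3 ones in 1110)


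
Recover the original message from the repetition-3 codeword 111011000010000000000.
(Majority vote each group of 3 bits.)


Groups: 111, 011, 000, 010, 000, 000, 000
Majority votes: 1100000

1100000


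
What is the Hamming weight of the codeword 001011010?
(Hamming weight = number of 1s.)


Counting 1s in 001011010

4


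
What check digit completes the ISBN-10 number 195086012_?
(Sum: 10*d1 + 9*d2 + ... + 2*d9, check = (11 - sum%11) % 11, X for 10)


Weighted sum: 216
216 mod 11 = 7

Check digit: 4


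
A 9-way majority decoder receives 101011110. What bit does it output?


Ones: 6 out of 9
Threshold: 5

1 (6/9 voted 1)


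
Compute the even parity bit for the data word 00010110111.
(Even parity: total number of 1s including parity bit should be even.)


Number of 1s in data: 6
Parity bit: 0

0


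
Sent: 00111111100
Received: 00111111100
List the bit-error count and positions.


XOR: 00000000000

0 errors (received matches sent)


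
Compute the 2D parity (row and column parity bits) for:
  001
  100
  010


Row parities: 111
Column parities: 111

Row P: 111, Col P: 111, Corner: 1


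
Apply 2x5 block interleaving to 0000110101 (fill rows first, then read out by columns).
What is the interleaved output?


Matrix:
  00001
  10101
Read columns: 0100010011

0100010011


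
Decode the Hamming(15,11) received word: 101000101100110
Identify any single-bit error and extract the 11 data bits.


Syndrome = 5: error at position 5

Data: 11011100110 (corrected bit 5)


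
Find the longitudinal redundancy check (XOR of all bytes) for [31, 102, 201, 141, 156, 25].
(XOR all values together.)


XOR chain: 31 ^ 102 ^ 201 ^ 141 ^ 156 ^ 25 = 184

184


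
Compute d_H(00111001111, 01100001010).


XOR: 01011000101
Count of 1s: 5

5


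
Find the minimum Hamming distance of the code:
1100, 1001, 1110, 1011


Comparing all pairs, minimum distance: 1
Can detect 0 errors, correct 0 errors

1


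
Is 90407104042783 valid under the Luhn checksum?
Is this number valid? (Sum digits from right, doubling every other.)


Luhn sum = 52
52 mod 10 = 2

Invalid (Luhn sum mod 10 = 2)


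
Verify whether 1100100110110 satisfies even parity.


Number of 1s: 7

No, parity error (7 ones)


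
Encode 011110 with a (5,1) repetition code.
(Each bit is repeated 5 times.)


Each bit -> 5 copies

000001111111111111111111100000


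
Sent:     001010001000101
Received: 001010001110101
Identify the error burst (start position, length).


XOR: 000000000110000

Burst at position 9, length 2


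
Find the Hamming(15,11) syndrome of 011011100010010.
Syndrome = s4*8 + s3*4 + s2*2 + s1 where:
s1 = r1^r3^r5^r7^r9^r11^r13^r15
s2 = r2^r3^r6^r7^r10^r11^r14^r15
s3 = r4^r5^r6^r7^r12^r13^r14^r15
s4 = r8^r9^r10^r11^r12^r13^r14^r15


s1=0, s2=0, s3=0, s4=0

Syndrome = 0 (no error)


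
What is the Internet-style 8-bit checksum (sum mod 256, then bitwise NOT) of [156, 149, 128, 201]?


Sum = 634 mod 256 = 122
Complement = 133

133


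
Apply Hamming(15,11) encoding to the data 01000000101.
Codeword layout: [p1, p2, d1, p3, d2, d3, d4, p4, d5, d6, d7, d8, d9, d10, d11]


Parity bits: p1=1, p2=1, p3=1, p4=0

110110000000101


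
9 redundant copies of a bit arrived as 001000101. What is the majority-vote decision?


Ones: 3 out of 9
Threshold: 5

0 (3/9 voted 1)


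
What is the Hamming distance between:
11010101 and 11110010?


XOR: 00100111
Count of 1s: 4

4


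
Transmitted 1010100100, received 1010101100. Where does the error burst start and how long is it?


XOR: 0000001000

Burst at position 6, length 1


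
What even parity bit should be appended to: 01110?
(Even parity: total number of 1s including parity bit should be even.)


Number of 1s in data: 3
Parity bit: 1

1


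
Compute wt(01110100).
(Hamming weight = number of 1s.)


Counting 1s in 01110100

4


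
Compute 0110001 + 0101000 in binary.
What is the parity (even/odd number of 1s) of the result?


0110001 = 49
0101000 = 40
Sum = 89 = 1011001
1s count = 4

even parity (4 ones in 1011001)


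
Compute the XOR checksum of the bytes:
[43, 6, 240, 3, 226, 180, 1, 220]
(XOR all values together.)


XOR chain: 43 ^ 6 ^ 240 ^ 3 ^ 226 ^ 180 ^ 1 ^ 220 = 85

85


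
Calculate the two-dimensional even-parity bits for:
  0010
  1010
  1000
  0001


Row parities: 1011
Column parities: 0001

Row P: 1011, Col P: 0001, Corner: 1


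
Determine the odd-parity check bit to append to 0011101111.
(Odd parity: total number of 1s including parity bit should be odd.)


Number of 1s in data: 7
Parity bit: 0

0


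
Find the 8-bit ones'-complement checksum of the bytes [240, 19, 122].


Sum = 381 mod 256 = 125
Complement = 130

130


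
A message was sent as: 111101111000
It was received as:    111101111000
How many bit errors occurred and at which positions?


XOR: 000000000000

0 errors (received matches sent)


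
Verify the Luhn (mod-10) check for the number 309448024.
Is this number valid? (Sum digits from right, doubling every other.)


Luhn sum = 39
39 mod 10 = 9

Invalid (Luhn sum mod 10 = 9)


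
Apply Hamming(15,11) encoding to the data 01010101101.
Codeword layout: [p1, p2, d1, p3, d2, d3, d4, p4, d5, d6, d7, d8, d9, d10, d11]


Parity bits: p1=0, p2=1, p3=1, p4=0

010110100101101


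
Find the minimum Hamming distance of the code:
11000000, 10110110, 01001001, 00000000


Comparing all pairs, minimum distance: 2
Can detect 1 errors, correct 0 errors

2


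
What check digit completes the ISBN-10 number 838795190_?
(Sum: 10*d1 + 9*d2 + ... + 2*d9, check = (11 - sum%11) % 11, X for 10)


Weighted sum: 330
330 mod 11 = 0

Check digit: 0


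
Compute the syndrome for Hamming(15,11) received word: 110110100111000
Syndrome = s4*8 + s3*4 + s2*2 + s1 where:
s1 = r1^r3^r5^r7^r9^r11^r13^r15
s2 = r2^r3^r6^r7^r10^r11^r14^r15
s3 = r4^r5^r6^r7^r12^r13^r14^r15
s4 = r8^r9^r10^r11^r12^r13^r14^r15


s1=0, s2=0, s3=0, s4=1

Syndrome = 8 (error at position 8)


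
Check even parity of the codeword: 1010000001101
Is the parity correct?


Number of 1s: 5

No, parity error (5 ones)


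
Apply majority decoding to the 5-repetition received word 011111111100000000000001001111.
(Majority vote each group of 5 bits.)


Groups: 01111, 11111, 00000, 00000, 00010, 01111
Majority votes: 110001

110001


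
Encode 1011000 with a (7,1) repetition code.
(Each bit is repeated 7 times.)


Each bit -> 7 copies

1111111000000011111111111111000000000000000000000


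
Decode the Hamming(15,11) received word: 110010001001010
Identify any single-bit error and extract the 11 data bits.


Syndrome = 13: error at position 13

Data: 01001001110 (corrected bit 13)


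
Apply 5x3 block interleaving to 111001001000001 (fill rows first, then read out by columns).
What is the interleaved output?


Matrix:
  111
  001
  001
  000
  001
Read columns: 100001000011101

100001000011101


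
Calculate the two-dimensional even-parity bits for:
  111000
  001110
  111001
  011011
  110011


Row parities: 11000
Column parities: 100111

Row P: 11000, Col P: 100111, Corner: 0


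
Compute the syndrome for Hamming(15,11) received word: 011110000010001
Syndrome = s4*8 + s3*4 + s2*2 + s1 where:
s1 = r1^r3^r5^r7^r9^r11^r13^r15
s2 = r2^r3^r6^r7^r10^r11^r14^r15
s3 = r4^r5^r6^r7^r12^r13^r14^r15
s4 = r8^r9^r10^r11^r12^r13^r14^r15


s1=0, s2=0, s3=1, s4=0

Syndrome = 4 (error at position 4)


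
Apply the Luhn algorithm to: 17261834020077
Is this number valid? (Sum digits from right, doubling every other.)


Luhn sum = 53
53 mod 10 = 3

Invalid (Luhn sum mod 10 = 3)


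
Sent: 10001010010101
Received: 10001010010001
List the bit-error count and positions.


XOR: 00000000000100

1 error(s) at position(s): 11


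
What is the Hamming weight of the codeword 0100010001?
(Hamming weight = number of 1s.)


Counting 1s in 0100010001

3


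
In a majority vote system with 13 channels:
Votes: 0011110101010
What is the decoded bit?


Ones: 7 out of 13
Threshold: 7

1 (7/13 voted 1)


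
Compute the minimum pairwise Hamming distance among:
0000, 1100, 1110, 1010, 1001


Comparing all pairs, minimum distance: 1
Can detect 0 errors, correct 0 errors

1


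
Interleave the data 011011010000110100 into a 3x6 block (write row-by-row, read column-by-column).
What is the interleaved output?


Matrix:
  011011
  010000
  110100
Read columns: 001111100001100100

001111100001100100


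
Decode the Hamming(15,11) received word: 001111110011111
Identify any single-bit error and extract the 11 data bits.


Syndrome = 0: no error detected

Data: 11110011111 (no errors)


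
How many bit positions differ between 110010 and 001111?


XOR: 111101
Count of 1s: 5

5


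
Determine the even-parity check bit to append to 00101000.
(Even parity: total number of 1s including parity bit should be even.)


Number of 1s in data: 2
Parity bit: 0

0


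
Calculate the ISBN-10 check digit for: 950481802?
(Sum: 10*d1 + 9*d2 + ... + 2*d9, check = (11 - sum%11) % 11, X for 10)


Weighted sum: 252
252 mod 11 = 10

Check digit: 1


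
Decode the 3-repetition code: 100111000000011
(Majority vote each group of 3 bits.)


Groups: 100, 111, 000, 000, 011
Majority votes: 01001

01001


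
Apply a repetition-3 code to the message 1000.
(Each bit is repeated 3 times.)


Each bit -> 3 copies

111000000000


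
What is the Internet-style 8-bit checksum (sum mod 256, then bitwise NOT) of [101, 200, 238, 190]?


Sum = 729 mod 256 = 217
Complement = 38

38


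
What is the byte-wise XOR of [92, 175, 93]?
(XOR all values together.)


XOR chain: 92 ^ 175 ^ 93 = 174

174


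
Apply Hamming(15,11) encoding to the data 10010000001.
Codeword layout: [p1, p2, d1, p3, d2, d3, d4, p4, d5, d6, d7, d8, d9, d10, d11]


Parity bits: p1=1, p2=1, p3=0, p4=1

111000110000001


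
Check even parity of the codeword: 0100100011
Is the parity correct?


Number of 1s: 4

Yes, parity is correct (4 ones)


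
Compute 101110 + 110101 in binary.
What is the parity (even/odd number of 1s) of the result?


101110 = 46
110101 = 53
Sum = 99 = 1100011
1s count = 4

even parity (4 ones in 1100011)


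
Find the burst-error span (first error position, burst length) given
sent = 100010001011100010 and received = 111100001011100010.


XOR: 011110000000000000

Burst at position 1, length 4


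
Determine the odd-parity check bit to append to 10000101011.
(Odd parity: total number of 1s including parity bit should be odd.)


Number of 1s in data: 5
Parity bit: 0

0


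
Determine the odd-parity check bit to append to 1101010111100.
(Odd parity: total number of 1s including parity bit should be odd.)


Number of 1s in data: 8
Parity bit: 1

1


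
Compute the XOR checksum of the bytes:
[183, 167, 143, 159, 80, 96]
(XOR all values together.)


XOR chain: 183 ^ 167 ^ 143 ^ 159 ^ 80 ^ 96 = 48

48


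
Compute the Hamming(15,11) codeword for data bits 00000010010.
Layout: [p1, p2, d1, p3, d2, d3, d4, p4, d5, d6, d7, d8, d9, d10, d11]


Parity bits: p1=1, p2=0, p3=1, p4=0

100100000010010


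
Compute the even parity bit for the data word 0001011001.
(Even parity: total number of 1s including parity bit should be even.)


Number of 1s in data: 4
Parity bit: 0

0


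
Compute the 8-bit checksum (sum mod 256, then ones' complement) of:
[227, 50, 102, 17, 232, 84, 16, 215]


Sum = 943 mod 256 = 175
Complement = 80

80


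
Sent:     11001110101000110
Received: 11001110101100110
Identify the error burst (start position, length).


XOR: 00000000000100000

Burst at position 11, length 1


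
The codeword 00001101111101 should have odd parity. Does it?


Number of 1s: 8

No, parity error (8 ones)


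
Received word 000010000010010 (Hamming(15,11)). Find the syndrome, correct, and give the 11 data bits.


Syndrome = 0: no error detected

Data: 01000010010 (no errors)


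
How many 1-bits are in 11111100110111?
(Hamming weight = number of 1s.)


Counting 1s in 11111100110111

11


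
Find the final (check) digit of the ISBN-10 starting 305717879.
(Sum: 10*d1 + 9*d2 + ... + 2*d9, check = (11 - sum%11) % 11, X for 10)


Weighted sum: 231
231 mod 11 = 0

Check digit: 0


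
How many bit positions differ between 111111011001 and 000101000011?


XOR: 111010011010
Count of 1s: 7

7


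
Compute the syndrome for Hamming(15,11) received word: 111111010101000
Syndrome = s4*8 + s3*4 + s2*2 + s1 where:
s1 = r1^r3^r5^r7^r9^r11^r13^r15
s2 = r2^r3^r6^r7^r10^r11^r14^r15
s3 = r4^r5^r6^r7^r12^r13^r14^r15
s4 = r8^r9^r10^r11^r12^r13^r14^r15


s1=1, s2=0, s3=0, s4=1

Syndrome = 9 (error at position 9)


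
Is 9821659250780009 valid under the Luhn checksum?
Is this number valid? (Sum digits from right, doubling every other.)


Luhn sum = 64
64 mod 10 = 4

Invalid (Luhn sum mod 10 = 4)


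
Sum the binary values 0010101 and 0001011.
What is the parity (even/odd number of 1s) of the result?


0010101 = 21
0001011 = 11
Sum = 32 = 100000
1s count = 1

odd parity (1 ones in 100000)


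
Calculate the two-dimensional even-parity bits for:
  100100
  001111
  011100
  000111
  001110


Row parities: 00111
Column parities: 111110

Row P: 00111, Col P: 111110, Corner: 1


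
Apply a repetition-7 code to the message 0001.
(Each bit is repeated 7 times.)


Each bit -> 7 copies

0000000000000000000001111111


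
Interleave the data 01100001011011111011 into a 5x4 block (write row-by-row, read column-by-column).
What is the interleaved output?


Matrix:
  0110
  0001
  0110
  1111
  1011
Read columns: 00011101101011101011

00011101101011101011


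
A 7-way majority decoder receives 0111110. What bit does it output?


Ones: 5 out of 7
Threshold: 4

1 (5/7 voted 1)


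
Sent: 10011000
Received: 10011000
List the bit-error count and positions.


XOR: 00000000

0 errors (received matches sent)


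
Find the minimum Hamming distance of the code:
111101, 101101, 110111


Comparing all pairs, minimum distance: 1
Can detect 0 errors, correct 0 errors

1


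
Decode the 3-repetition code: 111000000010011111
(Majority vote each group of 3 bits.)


Groups: 111, 000, 000, 010, 011, 111
Majority votes: 100011

100011


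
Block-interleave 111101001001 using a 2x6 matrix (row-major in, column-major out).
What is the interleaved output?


Matrix:
  111101
  001001
Read columns: 101011100011

101011100011


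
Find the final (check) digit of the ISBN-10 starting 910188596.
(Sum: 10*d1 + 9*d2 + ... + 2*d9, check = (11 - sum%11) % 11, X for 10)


Weighted sum: 253
253 mod 11 = 0

Check digit: 0


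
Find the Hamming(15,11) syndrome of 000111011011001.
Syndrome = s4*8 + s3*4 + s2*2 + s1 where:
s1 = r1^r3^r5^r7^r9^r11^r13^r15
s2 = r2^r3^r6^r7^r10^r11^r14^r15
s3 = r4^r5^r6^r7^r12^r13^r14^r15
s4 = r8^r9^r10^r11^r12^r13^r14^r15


s1=0, s2=1, s3=1, s4=1

Syndrome = 14 (error at position 14)


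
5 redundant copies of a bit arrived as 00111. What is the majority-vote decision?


Ones: 3 out of 5
Threshold: 3

1 (3/5 voted 1)


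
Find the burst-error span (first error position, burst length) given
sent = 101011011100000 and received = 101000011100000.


XOR: 000011000000000

Burst at position 4, length 2


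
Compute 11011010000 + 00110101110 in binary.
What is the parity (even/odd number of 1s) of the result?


11011010000 = 1744
00110101110 = 430
Sum = 2174 = 100001111110
1s count = 7

odd parity (7 ones in 100001111110)


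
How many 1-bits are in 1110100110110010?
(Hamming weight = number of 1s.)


Counting 1s in 1110100110110010

9


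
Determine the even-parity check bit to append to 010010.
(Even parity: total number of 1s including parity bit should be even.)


Number of 1s in data: 2
Parity bit: 0

0


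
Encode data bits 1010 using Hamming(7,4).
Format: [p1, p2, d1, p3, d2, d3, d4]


Parity bits: p1=1, p2=0, p3=1

1011010


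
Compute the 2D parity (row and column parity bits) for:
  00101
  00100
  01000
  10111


Row parities: 0110
Column parities: 11110

Row P: 0110, Col P: 11110, Corner: 0


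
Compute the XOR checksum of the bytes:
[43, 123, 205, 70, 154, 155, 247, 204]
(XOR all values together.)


XOR chain: 43 ^ 123 ^ 205 ^ 70 ^ 154 ^ 155 ^ 247 ^ 204 = 225

225


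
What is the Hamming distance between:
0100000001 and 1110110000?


XOR: 1010110001
Count of 1s: 5

5


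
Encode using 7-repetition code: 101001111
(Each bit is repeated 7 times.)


Each bit -> 7 copies

111111100000001111111000000000000001111111111111111111111111111


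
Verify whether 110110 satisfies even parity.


Number of 1s: 4

Yes, parity is correct (4 ones)


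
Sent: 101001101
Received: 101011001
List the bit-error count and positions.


XOR: 000010100

2 error(s) at position(s): 4, 6


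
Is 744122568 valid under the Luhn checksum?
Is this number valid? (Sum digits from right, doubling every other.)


Luhn sum = 43
43 mod 10 = 3

Invalid (Luhn sum mod 10 = 3)


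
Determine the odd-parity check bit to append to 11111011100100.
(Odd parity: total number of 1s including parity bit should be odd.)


Number of 1s in data: 9
Parity bit: 0

0


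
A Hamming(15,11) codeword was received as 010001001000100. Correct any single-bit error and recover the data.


Syndrome = 0: no error detected

Data: 00101000100 (no errors)


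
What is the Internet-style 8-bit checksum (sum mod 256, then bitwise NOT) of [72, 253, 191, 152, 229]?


Sum = 897 mod 256 = 129
Complement = 126

126


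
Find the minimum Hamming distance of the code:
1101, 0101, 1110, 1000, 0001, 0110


Comparing all pairs, minimum distance: 1
Can detect 0 errors, correct 0 errors

1


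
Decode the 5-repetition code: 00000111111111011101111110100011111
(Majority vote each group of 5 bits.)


Groups: 00000, 11111, 11110, 11101, 11111, 01000, 11111
Majority votes: 0111101

0111101


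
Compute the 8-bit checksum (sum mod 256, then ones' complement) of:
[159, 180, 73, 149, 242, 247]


Sum = 1050 mod 256 = 26
Complement = 229

229


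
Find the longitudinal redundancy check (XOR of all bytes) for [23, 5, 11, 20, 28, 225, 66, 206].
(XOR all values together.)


XOR chain: 23 ^ 5 ^ 11 ^ 20 ^ 28 ^ 225 ^ 66 ^ 206 = 124

124


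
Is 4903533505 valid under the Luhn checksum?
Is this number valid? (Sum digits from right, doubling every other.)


Luhn sum = 40
40 mod 10 = 0

Valid (Luhn sum mod 10 = 0)


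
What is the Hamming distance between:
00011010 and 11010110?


XOR: 11001100
Count of 1s: 4

4


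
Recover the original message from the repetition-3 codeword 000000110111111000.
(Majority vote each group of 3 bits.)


Groups: 000, 000, 110, 111, 111, 000
Majority votes: 001110

001110


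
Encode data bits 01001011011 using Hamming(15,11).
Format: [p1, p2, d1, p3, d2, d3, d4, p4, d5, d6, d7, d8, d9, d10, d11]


Parity bits: p1=0, p2=1, p3=0, p4=1

010010011011011


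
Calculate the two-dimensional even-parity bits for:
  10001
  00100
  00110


Row parities: 010
Column parities: 10011

Row P: 010, Col P: 10011, Corner: 1


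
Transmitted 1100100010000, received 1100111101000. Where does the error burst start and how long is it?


XOR: 0000011111000

Burst at position 5, length 5


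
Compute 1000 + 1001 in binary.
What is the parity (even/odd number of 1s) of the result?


1000 = 8
1001 = 9
Sum = 17 = 10001
1s count = 2

even parity (2 ones in 10001)


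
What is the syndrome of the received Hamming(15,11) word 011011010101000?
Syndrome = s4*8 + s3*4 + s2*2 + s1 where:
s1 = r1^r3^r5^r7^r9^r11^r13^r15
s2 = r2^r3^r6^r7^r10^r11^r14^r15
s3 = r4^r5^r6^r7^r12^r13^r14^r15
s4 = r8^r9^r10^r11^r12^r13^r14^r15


s1=0, s2=0, s3=1, s4=1

Syndrome = 12 (error at position 12)


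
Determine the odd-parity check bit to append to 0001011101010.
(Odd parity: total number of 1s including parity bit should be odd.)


Number of 1s in data: 6
Parity bit: 1

1


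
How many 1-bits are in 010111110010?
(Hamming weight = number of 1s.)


Counting 1s in 010111110010

7


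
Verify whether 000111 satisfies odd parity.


Number of 1s: 3

Yes, parity is correct (3 ones)


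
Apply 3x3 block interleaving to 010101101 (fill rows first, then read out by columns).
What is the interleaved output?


Matrix:
  010
  101
  101
Read columns: 011100011

011100011


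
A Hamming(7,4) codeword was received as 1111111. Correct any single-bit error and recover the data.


Syndrome = 0: no error detected

Data: 1111 (no errors)


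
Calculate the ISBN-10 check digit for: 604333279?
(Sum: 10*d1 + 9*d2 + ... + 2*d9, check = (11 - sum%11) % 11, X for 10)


Weighted sum: 193
193 mod 11 = 6

Check digit: 5


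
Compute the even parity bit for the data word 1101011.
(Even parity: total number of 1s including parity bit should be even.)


Number of 1s in data: 5
Parity bit: 1

1
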